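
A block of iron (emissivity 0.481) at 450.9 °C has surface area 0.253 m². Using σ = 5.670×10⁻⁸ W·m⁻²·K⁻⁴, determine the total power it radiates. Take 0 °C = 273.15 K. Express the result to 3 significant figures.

P ≈ 1.90×10³ W

T = 450.9 °C + 273.15 = 724.05 K.
Area A = 0.253 m².
P = εσAT⁴ = 0.481 × 5.670×10⁻⁸ × 0.253 × (724.05)⁴ = 1.90×10³ W.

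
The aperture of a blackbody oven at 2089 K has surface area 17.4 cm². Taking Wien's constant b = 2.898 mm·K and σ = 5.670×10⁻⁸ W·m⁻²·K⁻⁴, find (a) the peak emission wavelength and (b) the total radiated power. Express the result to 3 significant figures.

(a) λ_max = b/T = 2.898×10⁻³/2089 = 1.387×10⁻⁶ m = 1.39 μm.
Area A = 17.4 cm² = 1.74×10⁻³ m².
(b) P = σAT⁴ = 5.670×10⁻⁸×1.74×10⁻³×(2089)⁴ = 1.88×10³ W.

λ_max ≈ 1.39 μm; P ≈ 1.88×10³ W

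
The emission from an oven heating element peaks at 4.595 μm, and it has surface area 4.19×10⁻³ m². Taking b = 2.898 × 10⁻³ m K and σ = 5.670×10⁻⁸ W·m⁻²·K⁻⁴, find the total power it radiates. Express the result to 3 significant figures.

P ≈ 37.6 W

Wien's law: T = b/λ_max = 2.898×10⁻³/4.595×10⁻⁶ = 630.686 K.
Area A = 4.19×10⁻³ m².
Then P = σAT⁴ = 5.670×10⁻⁸×4.19×10⁻³×(630.686)⁴ = 37.6 W.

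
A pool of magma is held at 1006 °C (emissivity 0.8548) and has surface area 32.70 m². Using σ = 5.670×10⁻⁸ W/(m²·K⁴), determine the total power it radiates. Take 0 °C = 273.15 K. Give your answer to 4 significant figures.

T = 1006 °C + 273.15 = 1279.15 K.
Area A = 32.70 m².
P = εσAT⁴ = 0.8548 × 5.670×10⁻⁸ × 32.70 × (1279.15)⁴ = 4.243×10⁶ W.

P ≈ 4.243×10⁶ W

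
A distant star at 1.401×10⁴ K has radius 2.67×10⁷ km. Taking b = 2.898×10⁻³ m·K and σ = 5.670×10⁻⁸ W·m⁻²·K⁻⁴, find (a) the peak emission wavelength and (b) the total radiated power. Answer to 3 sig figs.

λ_max ≈ 207 nm; P ≈ 1.96×10³¹ W

(a) λ_max = b/T = 2.898×10⁻³/1.401×10⁴ = 2.069×10⁻⁷ m = 207 nm.
Surface area A = 4πR² = 4π(2.67×10¹⁰ m)² = 8.95844×10²¹ m².
(b) P = σAT⁴ = 5.670×10⁻⁸×8.95844×10²¹×(1.401×10⁴)⁴ = 1.96×10³¹ W.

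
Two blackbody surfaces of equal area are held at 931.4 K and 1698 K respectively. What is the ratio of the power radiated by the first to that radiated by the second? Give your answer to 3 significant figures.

With equal areas, P₁/P₂ = (T₁/T₂)⁴ = (931.4/1698)⁴ = 0.0905.

P₁/P₂ ≈ 0.0905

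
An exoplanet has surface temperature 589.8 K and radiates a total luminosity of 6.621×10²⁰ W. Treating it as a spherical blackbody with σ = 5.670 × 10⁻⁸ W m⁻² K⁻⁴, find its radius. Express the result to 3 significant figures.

R ≈ 8.76×10⁷ m

L = 4πR²σT⁴ ⇒ R = √(L/(4πσT⁴)).
σT⁴ = 6861.23 W/m², so R = √(6.621×10²⁰/(4π×6861.23)) = 8.76×10⁷ m.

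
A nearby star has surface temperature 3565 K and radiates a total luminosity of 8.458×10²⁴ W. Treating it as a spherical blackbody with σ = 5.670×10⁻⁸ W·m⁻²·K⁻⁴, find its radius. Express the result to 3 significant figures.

L = 4πR²σT⁴ ⇒ R = √(L/(4πσT⁴)).
σT⁴ = 9.15843×10⁶ W/m², so R = √(8.458×10²⁴/(4π×9.15843×10⁶)) = 2.71×10⁸ m.

R ≈ 2.71×10⁸ m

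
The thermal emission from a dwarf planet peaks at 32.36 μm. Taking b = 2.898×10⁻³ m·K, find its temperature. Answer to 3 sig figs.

T ≈ 89.6 K

Wien's law gives T = b/λ_max = (2.898×10⁻³ m·K)/(3.236×10⁻⁵ m) = 89.6 K.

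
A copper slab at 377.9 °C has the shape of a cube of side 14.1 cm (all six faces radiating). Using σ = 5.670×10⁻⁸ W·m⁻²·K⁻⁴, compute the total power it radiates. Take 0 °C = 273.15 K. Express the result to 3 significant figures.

T = 377.9 °C + 273.15 = 651.05 K.
Area A = 6s² = 6×(0.141 m)² = 0.119286 m².
P = σAT⁴ = 5.670×10⁻⁸ × 0.119286 × (651.05)⁴ = 1.22×10³ W.

P ≈ 1.22×10³ W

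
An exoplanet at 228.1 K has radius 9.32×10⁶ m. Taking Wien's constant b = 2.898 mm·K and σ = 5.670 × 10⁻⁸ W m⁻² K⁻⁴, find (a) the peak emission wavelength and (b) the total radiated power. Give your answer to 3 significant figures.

(a) λ_max = b/T = 2.898×10⁻³/228.1 = 1.270×10⁻⁵ m = 12.7 μm.
Surface area A = 4πR² = 4π(9.32×10⁶ m)² = 1.09155×10¹⁵ m².
(b) P = σAT⁴ = 5.670×10⁻⁸×1.09155×10¹⁵×(228.1)⁴ = 1.68×10¹⁷ W.

λ_max ≈ 12.7 μm; P ≈ 1.68×10¹⁷ W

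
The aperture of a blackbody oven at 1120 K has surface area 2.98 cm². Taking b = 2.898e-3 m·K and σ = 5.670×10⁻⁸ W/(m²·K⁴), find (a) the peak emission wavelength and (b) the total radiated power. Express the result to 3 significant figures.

λ_max ≈ 2.59 μm; P ≈ 26.6 W

(a) λ_max = b/T = 2.898×10⁻³/1120 = 2.587×10⁻⁶ m = 2.59 μm.
Area A = 2.98 cm² = 2.98×10⁻⁴ m².
(b) P = σAT⁴ = 5.670×10⁻⁸×2.98×10⁻⁴×(1120)⁴ = 26.6 W.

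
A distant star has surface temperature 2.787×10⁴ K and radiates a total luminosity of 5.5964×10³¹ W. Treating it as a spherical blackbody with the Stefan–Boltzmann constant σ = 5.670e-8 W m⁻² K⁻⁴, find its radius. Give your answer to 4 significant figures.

L = 4πR²σT⁴ ⇒ R = √(L/(4πσT⁴)).
σT⁴ = 3.42083×10¹⁰ W/m², so R = √(5.5964×10³¹/(4π×3.42083×10¹⁰)) = 1.141×10¹⁰ m.

R ≈ 1.141×10¹⁰ m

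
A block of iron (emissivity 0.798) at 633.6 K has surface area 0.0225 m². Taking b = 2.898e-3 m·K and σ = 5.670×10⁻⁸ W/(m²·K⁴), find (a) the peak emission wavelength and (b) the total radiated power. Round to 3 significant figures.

(a) λ_max = b/T = 2.898×10⁻³/633.6 = 4.574×10⁻⁶ m = 4.57 μm.
Area A = 0.0225 m².
(b) P = εσAT⁴ = 0.798×5.670×10⁻⁸×0.0225×(633.6)⁴ = 164 W.

λ_max ≈ 4.57 μm; P ≈ 164 W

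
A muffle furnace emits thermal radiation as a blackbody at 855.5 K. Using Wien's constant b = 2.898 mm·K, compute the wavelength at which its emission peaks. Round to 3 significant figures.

λ_max ≈ 3.39 μm

Wien's displacement law: λ_max = b/T = (2.898×10⁻³ m·K)/(855.5 K) = 3.387×10⁻⁶ m.
That is 3.39 μm, in the infrared range.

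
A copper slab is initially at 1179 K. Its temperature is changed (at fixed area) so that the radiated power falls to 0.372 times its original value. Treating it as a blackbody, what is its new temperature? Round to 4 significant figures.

T₂ ≈ 920.8 K

P ∝ T⁴, so T₂/T₁ = (P₂/P₁)^(1/4) = (0.372)^(1/4) = 0.780972.
T₂ = 1179 × 0.780972 = 920.8 K.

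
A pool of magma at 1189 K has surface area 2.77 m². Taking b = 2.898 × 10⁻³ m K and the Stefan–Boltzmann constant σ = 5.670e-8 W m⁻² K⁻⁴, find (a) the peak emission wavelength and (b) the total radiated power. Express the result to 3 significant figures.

(a) λ_max = b/T = 2.898×10⁻³/1189 = 2.437×10⁻⁶ m = 2.44 μm.
Area A = 2.77 m².
(b) P = σAT⁴ = 5.670×10⁻⁸×2.77×(1189)⁴ = 3.14×10⁵ W.

λ_max ≈ 2.44 μm; P ≈ 3.14×10⁵ W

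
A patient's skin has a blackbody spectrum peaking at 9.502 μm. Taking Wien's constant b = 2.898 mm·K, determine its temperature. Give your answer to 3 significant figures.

T ≈ 305 K

Wien's law gives T = b/λ_max = (2.898×10⁻³ m·K)/(9.502×10⁻⁶ m) = 305 K.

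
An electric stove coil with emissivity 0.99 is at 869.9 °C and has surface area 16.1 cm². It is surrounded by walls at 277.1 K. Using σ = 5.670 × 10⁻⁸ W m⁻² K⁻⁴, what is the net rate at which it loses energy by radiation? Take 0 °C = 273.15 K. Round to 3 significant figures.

T = 869.9 °C + 273.15 = 1143.05 K.
Area A = 16.1 cm² = 1.61×10⁻³ m².
Net radiated power P_net = εσA(T⁴ − T₀⁴) = 0.99×5.670×10⁻⁸×1.61×10⁻³×(1143.05⁴ − 277.1⁴).
T⁴ − T₀⁴ = 1.70711×10¹² − 5.89585×10⁹ = 1.70121×10¹² K⁴, so P_net = 154 W.

Net loss ≈ 154 W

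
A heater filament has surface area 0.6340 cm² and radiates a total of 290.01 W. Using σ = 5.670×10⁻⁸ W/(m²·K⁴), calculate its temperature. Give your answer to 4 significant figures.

T ≈ 2997 K

Area A = 0.6340 cm² = 6.340×10⁻⁵ m².
P = σAT⁴ ⇒ T = (P/(σA))^(1/4) = (290.01/(5.670×10⁻⁸×6.340×10⁻⁵))^(1/4) = 2997 K.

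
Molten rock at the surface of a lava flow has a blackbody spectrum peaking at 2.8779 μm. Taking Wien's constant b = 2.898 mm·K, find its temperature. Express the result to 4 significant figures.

Wien's law gives T = b/λ_max = (2.898×10⁻³ m·K)/(2.8779×10⁻⁶ m) = 1007 K.

T ≈ 1007 K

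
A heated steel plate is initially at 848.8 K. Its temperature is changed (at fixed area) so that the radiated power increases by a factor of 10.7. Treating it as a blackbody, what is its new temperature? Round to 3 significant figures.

T₂ ≈ 1.54×10³ K

P ∝ T⁴, so T₂/T₁ = (P₂/P₁)^(1/4) = (10.7)^(1/4) = 1.80861.
T₂ = 848.8 × 1.80861 = 1.54×10³ K.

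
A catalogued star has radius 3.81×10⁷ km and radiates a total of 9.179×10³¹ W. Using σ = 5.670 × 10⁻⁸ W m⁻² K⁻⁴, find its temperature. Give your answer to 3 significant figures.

Surface area A = 4πR² = 4π(3.81×10¹⁰ m)² = 1.82415×10²² m².
P = σAT⁴ ⇒ T = (P/(σA))^(1/4) = (9.179×10³¹/(5.670×10⁻⁸×1.82415×10²²))^(1/4) = 1.73×10⁴ K.

T ≈ 1.73×10⁴ K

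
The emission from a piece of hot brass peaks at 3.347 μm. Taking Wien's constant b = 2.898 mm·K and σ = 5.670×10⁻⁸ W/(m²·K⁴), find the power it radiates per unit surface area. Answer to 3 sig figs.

I ≈ 3.19×10⁴ W/m²

Wien's law: T = b/λ_max = 2.898×10⁻³/3.347×10⁻⁶ = 865.850 K.
Then I = σT⁴ = 5.670×10⁻⁸×(865.850)⁴ = 3.19×10⁴ W/m².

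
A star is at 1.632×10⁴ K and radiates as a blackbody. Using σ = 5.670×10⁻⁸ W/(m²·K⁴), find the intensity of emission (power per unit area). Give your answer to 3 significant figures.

I ≈ 4.02×10⁹ W/m²

Stefan–Boltzmann: I = σT⁴ = 5.670×10⁻⁸ × (1.632×10⁴)⁴ = 4.02×10⁹ W/m².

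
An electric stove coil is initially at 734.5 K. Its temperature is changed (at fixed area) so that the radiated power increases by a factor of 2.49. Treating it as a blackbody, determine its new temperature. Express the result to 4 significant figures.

P ∝ T⁴, so T₂/T₁ = (P₂/P₁)^(1/4) = (2.49)^(1/4) = 1.25617.
T₂ = 734.5 × 1.25617 = 922.7 K.

T₂ ≈ 922.7 K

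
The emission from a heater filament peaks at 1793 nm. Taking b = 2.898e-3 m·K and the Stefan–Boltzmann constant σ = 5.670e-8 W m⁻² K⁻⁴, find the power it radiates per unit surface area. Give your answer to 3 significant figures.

Wien's law: T = b/λ_max = 2.898×10⁻³/1.793×10⁻⁶ = 1616.29 K.
Then I = σT⁴ = 5.670×10⁻⁸×(1616.29)⁴ = 3.87×10⁵ W/m².

I ≈ 3.87×10⁵ W/m²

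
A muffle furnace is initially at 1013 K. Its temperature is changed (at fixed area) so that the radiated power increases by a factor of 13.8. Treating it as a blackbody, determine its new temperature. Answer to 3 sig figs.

T₂ ≈ 1.95×10³ K

P ∝ T⁴, so T₂/T₁ = (P₂/P₁)^(1/4) = (13.8)^(1/4) = 1.92739.
T₂ = 1013 × 1.92739 = 1.95×10³ K.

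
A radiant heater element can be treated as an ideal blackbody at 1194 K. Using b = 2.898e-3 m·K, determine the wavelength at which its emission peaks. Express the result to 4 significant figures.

Wien's displacement law: λ_max = b/T = (2.898×10⁻³ m·K)/(1194 K) = 2.4271×10⁻⁶ m.
That is 2427 nm, in the infrared range.

λ_max ≈ 2427 nm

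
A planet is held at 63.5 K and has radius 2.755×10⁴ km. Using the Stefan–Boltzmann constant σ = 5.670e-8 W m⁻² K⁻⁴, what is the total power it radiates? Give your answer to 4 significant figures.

Surface area A = 4πR² = 4π(2.755×10⁷ m)² = 9.53791×10¹⁵ m².
P = σAT⁴ = 5.670×10⁻⁸ × 9.53791×10¹⁵ × (63.5)⁴ = 8.793×10¹⁵ W.

P ≈ 8.793×10¹⁵ W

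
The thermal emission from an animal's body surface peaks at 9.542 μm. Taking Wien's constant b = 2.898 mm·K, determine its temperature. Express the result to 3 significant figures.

T ≈ 304 K

Wien's law gives T = b/λ_max = (2.898×10⁻³ m·K)/(9.542×10⁻⁶ m) = 304 K.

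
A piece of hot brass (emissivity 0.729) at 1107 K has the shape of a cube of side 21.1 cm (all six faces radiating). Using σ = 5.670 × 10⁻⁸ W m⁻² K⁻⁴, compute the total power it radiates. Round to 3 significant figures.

P ≈ 1.66×10⁴ W

Area A = 6s² = 6×(0.211 m)² = 0.267126 m².
P = εσAT⁴ = 0.729 × 5.670×10⁻⁸ × 0.267126 × (1107)⁴ = 1.66×10⁴ W.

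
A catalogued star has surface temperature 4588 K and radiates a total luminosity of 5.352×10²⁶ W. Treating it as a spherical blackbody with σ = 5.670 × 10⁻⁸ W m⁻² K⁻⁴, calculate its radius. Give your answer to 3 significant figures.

R ≈ 1.30×10⁹ m

L = 4πR²σT⁴ ⇒ R = √(L/(4πσT⁴)).
σT⁴ = 2.51233×10⁷ W/m², so R = √(5.352×10²⁶/(4π×2.51233×10⁷)) = 1.30×10⁹ m.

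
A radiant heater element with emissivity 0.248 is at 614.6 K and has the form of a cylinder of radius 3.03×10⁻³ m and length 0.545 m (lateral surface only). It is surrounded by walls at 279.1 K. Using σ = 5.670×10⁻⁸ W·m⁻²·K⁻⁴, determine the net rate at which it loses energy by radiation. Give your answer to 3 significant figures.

Net loss ≈ 19.9 W

Lateral area A = 2πrL = 2π×3.03×10⁻³×0.545 = 0.0103757 m².
Net radiated power P_net = εσA(T⁴ − T₀⁴) = 0.248×5.670×10⁻⁸×0.0103757×(614.6⁴ − 279.1⁴).
T⁴ − T₀⁴ = 1.42682×10¹¹ − 6.06791×10⁹ = 1.36614×10¹¹ K⁴, so P_net = 19.9 W.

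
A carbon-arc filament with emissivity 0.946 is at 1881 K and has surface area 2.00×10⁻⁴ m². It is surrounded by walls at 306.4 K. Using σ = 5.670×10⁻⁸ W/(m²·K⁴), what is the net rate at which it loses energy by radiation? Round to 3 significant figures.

Net loss ≈ 134 W

Area A = 2.00×10⁻⁴ m².
Net radiated power P_net = εσA(T⁴ − T₀⁴) = 0.946×5.670×10⁻⁸×2.00×10⁻⁴×(1881⁴ − 306.4⁴).
T⁴ − T₀⁴ = 1.25186×10¹³ − 8.81363×10⁹ = 1.25098×10¹³ K⁴, so P_net = 134 W.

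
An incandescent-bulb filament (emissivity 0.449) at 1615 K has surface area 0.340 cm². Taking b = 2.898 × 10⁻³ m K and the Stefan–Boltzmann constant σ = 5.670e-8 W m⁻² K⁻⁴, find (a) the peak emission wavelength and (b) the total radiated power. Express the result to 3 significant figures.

λ_max ≈ 1.79 μm; P ≈ 5.89 W

(a) λ_max = b/T = 2.898×10⁻³/1615 = 1.794×10⁻⁶ m = 1.79 μm.
Area A = 0.340 cm² = 3.40×10⁻⁵ m².
(b) P = εσAT⁴ = 0.449×5.670×10⁻⁸×3.40×10⁻⁵×(1615)⁴ = 5.89 W.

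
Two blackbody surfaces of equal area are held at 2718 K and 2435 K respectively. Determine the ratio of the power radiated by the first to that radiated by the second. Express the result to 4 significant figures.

With equal areas, P₁/P₂ = (T₁/T₂)⁴ = (2718/2435)⁴ = 1.552.

P₁/P₂ ≈ 1.552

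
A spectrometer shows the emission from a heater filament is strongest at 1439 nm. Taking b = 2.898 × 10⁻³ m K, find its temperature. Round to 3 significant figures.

Wien's law gives T = b/λ_max = (2.898×10⁻³ m·K)/(1.439×10⁻⁶ m) = 2.01×10³ K.

T ≈ 2.01×10³ K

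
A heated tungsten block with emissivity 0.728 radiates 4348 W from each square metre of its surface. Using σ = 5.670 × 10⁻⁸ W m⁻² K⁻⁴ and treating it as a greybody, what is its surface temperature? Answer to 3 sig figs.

T ≈ 570 K

I = εσT⁴, so T = (I/εσ)^(1/4) = (4348/(0.728×5.670×10⁻⁸))^(1/4) = 570 K.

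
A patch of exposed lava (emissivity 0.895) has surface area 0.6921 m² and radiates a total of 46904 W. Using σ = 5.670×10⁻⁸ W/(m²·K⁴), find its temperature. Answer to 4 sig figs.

Area A = 0.6921 m².
P = εσAT⁴ ⇒ T = (P/(εσA))^(1/4) = (46904/(0.895×5.670×10⁻⁸×0.6921))^(1/4) = 1075 K.

T ≈ 1075 K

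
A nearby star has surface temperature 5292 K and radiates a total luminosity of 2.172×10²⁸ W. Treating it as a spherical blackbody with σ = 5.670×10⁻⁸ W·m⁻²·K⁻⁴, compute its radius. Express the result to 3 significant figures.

R ≈ 6.23×10⁹ m

L = 4πR²σT⁴ ⇒ R = √(L/(4πσT⁴)).
σT⁴ = 4.44695×10⁷ W/m², so R = √(2.172×10²⁸/(4π×4.44695×10⁷)) = 6.23×10⁹ m.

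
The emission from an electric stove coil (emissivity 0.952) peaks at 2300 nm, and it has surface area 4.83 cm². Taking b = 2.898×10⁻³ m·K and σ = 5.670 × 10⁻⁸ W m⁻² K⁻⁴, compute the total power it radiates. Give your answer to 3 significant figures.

P ≈ 65.7 W

Wien's law: T = b/λ_max = 2.898×10⁻³/2.300×10⁻⁶ = 1260.00 K.
Area A = 4.83 cm² = 4.83×10⁻⁴ m².
Then P = εσAT⁴ = 0.952×5.670×10⁻⁸×4.83×10⁻⁴×(1260.00)⁴ = 65.7 W.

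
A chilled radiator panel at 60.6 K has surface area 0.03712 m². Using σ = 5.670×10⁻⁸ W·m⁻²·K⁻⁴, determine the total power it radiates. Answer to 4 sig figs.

Area A = 0.03712 m².
P = σAT⁴ = 5.670×10⁻⁸ × 0.03712 × (60.6)⁴ = 0.02838 W.

P ≈ 0.02838 W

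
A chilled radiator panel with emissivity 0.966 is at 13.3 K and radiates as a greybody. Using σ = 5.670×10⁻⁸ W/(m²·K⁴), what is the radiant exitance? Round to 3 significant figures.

I ≈ 1.71×10⁻³ W/m²

Stefan–Boltzmann: I = εσT⁴ = 0.966 × 5.670×10⁻⁸ × (13.3)⁴ = 1.71×10⁻³ W/m².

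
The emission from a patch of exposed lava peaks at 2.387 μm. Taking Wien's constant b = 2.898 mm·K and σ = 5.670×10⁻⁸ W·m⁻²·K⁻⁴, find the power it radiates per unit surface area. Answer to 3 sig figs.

I ≈ 1.23×10⁵ W/m²

Wien's law: T = b/λ_max = 2.898×10⁻³/2.387×10⁻⁶ = 1214.08 K.
Then I = σT⁴ = 5.670×10⁻⁸×(1214.08)⁴ = 1.23×10⁵ W/m².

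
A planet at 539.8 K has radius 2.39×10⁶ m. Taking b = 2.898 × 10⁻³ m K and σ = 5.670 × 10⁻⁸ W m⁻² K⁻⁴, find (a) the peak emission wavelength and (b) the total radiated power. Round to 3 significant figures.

(a) λ_max = b/T = 2.898×10⁻³/539.8 = 5.369×10⁻⁶ m = 5.37 μm.
Surface area A = 4πR² = 4π(2.39×10⁶ m)² = 7.17804×10¹³ m².
(b) P = σAT⁴ = 5.670×10⁻⁸×7.17804×10¹³×(539.8)⁴ = 3.46×10¹⁷ W.

λ_max ≈ 5.37 μm; P ≈ 3.46×10¹⁷ W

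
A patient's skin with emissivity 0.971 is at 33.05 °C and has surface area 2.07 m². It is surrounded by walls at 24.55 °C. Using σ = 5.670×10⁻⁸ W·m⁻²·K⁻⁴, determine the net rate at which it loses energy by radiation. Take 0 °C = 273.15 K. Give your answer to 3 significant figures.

Net loss ≈ 107 W

T = 33.05 °C + 273.15 = 306.20 K.
Surroundings: T = 24.55 °C + 273.15 = 297.70 K.
Area A = 2.07 m².
Net radiated power P_net = εσA(T⁴ − T₀⁴) = 0.971×5.670×10⁻⁸×2.07×(306.20⁴ − 297.70⁴).
T⁴ − T₀⁴ = 8.79065×10⁹ − 7.85444×10⁹ = 9.36210×10⁸ K⁴, so P_net = 107 W.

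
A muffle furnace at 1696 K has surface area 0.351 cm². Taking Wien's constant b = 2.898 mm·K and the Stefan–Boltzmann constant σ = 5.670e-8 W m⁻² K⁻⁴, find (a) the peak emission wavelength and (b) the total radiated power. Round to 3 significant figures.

λ_max ≈ 1.71×10³ nm; P ≈ 16.5 W

(a) λ_max = b/T = 2.898×10⁻³/1696 = 1.709×10⁻⁶ m = 1.71×10³ nm.
Area A = 0.351 cm² = 3.51×10⁻⁵ m².
(b) P = σAT⁴ = 5.670×10⁻⁸×3.51×10⁻⁵×(1696)⁴ = 16.5 W.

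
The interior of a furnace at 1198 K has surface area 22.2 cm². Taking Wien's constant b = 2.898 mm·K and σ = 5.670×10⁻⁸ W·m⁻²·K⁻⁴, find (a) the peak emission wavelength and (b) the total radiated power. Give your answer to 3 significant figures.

λ_max ≈ 2.42×10³ nm; P ≈ 259 W

(a) λ_max = b/T = 2.898×10⁻³/1198 = 2.419×10⁻⁶ m = 2.42×10³ nm.
Area A = 22.2 cm² = 2.22×10⁻³ m².
(b) P = σAT⁴ = 5.670×10⁻⁸×2.22×10⁻³×(1198)⁴ = 259 W.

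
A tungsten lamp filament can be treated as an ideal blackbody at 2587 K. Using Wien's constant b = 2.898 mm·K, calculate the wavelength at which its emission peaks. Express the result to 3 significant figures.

λ_max ≈ 1.12×10³ nm

Wien's displacement law: λ_max = b/T = (2.898×10⁻³ m·K)/(2587 K) = 1.120×10⁻⁶ m.
That is 1.12×10³ nm, in the infrared range.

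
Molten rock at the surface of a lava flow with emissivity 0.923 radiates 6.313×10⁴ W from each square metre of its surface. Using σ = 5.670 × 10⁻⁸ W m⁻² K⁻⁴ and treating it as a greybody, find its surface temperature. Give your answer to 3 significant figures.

T ≈ 1.05×10³ K

I = εσT⁴, so T = (I/εσ)^(1/4) = (6.313×10⁴/(0.923×5.670×10⁻⁸))^(1/4) = 1.05×10³ K.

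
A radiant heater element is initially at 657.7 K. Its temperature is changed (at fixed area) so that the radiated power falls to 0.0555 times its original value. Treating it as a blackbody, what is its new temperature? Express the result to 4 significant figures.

P ∝ T⁴, so T₂/T₁ = (P₂/P₁)^(1/4) = (0.0555)^(1/4) = 0.485370.
T₂ = 657.7 × 0.485370 = 319.2 K.

T₂ ≈ 319.2 K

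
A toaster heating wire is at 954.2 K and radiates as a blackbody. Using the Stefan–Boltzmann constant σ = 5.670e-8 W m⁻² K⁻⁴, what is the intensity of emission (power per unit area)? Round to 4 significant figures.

Stefan–Boltzmann: I = σT⁴ = 5.670×10⁻⁸ × (954.2)⁴ = 4.700×10⁴ W/m².

I ≈ 4.700×10⁴ W/m²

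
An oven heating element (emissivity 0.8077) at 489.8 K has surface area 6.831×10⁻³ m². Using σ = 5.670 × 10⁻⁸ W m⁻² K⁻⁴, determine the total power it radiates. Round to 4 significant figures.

P ≈ 18.00 W

Area A = 6.831×10⁻³ m².
P = εσAT⁴ = 0.8077 × 5.670×10⁻⁸ × 6.831×10⁻³ × (489.8)⁴ = 18.00 W.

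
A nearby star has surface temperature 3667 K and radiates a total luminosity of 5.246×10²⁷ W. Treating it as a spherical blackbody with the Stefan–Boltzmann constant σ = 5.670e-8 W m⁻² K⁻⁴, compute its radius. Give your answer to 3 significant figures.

L = 4πR²σT⁴ ⇒ R = √(L/(4πσT⁴)).
σT⁴ = 1.02524×10⁷ W/m², so R = √(5.246×10²⁷/(4π×1.02524×10⁷)) = 6.38×10⁹ m.

R ≈ 6.38×10⁹ m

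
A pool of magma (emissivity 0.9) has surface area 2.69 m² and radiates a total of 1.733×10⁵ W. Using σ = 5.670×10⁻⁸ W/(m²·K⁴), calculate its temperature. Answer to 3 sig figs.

T ≈ 1.06×10³ K

Area A = 2.69 m².
P = εσAT⁴ ⇒ T = (P/(εσA))^(1/4) = (1.733×10⁵/(0.9×5.670×10⁻⁸×2.69))^(1/4) = 1.06×10³ K.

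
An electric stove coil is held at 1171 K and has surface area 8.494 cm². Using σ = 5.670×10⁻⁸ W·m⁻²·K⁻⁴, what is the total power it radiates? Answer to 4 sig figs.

Area A = 8.494 cm² = 8.494×10⁻⁴ m².
P = σAT⁴ = 5.670×10⁻⁸ × 8.494×10⁻⁴ × (1171)⁴ = 90.56 W.

P ≈ 90.56 W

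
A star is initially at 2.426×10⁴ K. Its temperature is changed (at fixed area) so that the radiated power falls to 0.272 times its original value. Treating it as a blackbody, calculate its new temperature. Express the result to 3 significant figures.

T₂ ≈ 1.75×10⁴ K

P ∝ T⁴, so T₂/T₁ = (P₂/P₁)^(1/4) = (0.272)^(1/4) = 0.722175.
T₂ = 2.426×10⁴ × 0.722175 = 1.75×10⁴ K.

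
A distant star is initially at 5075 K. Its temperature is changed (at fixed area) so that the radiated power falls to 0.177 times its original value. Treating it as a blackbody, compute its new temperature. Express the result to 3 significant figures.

T₂ ≈ 3.29×10³ K

P ∝ T⁴, so T₂/T₁ = (P₂/P₁)^(1/4) = (0.177)^(1/4) = 0.648624.
T₂ = 5075 × 0.648624 = 3.29×10³ K.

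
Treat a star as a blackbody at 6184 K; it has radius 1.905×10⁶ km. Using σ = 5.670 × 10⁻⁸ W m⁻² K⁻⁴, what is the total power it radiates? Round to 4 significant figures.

Surface area A = 4πR² = 4π(1.905×10⁹ m)² = 4.56037×10¹⁹ m².
P = σAT⁴ = 5.670×10⁻⁸ × 4.56037×10¹⁹ × (6184)⁴ = 3.781×10²⁷ W.

P ≈ 3.781×10²⁷ W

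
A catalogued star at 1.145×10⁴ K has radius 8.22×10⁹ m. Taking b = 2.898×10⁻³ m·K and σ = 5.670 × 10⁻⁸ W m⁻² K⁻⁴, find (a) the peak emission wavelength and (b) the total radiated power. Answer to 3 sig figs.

λ_max ≈ 253 nm; P ≈ 8.27×10²⁹ W

(a) λ_max = b/T = 2.898×10⁻³/1.145×10⁴ = 2.531×10⁻⁷ m = 253 nm.
Surface area A = 4πR² = 4π(8.22×10⁹ m)² = 8.49090×10²⁰ m².
(b) P = σAT⁴ = 5.670×10⁻⁸×8.49090×10²⁰×(1.145×10⁴)⁴ = 8.27×10²⁹ W.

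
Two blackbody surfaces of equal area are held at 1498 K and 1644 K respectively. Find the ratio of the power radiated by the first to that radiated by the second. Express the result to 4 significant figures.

With equal areas, P₁/P₂ = (T₁/T₂)⁴ = (1498/1644)⁴ = 0.6894.

P₁/P₂ ≈ 0.6894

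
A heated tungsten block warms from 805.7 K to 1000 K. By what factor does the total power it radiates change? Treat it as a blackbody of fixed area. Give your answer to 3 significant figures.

P ∝ T⁴, so P₂/P₁ = (T₂/T₁)⁴ = (1000/805.7)⁴ = (1.24116)⁴ = 2.37.

P₂/P₁ ≈ 2.37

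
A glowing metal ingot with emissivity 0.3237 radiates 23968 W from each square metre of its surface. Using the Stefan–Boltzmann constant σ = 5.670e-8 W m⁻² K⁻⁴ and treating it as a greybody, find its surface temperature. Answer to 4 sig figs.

I = εσT⁴, so T = (I/εσ)^(1/4) = (23968/(0.3237×5.670×10⁻⁸))^(1/4) = 1069 K.

T ≈ 1069 K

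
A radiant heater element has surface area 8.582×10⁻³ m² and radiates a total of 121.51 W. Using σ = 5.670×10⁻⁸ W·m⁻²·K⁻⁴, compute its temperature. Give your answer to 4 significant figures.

Area A = 8.582×10⁻³ m².
P = σAT⁴ ⇒ T = (P/(σA))^(1/4) = (121.51/(5.670×10⁻⁸×8.582×10⁻³))^(1/4) = 706.9 K.

T ≈ 706.9 K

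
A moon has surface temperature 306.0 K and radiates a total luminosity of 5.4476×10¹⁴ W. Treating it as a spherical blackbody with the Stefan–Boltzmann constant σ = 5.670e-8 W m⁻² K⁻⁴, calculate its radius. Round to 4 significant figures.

L = 4πR²σT⁴ ⇒ R = √(L/(4πσT⁴)).
σT⁴ = 497.129 W/m², so R = √(5.4476×10¹⁴/(4π×497.129)) = 2.953×10⁵ m.

R ≈ 2.953×10⁵ m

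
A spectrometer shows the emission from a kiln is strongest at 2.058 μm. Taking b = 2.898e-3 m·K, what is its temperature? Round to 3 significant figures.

Wien's law gives T = b/λ_max = (2.898×10⁻³ m·K)/(2.058×10⁻⁶ m) = 1.41×10³ K.

T ≈ 1.41×10³ K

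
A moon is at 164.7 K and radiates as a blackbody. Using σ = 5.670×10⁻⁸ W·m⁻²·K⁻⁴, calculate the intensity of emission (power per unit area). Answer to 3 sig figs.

I ≈ 41.7 W/m²

Stefan–Boltzmann: I = σT⁴ = 5.670×10⁻⁸ × (164.7)⁴ = 41.7 W/m².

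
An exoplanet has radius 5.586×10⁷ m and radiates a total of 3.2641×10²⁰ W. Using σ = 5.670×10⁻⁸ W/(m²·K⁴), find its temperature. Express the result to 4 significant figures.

Surface area A = 4πR² = 4π(5.586×10⁷ m)² = 3.92113×10¹⁶ m².
P = σAT⁴ ⇒ T = (P/(σA))^(1/4) = (3.2641×10²⁰/(5.670×10⁻⁸×3.92113×10¹⁶))^(1/4) = 619.0 K.

T ≈ 619.0 K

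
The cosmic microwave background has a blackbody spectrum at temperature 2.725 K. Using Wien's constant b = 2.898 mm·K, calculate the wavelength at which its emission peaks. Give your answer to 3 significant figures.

Wien's displacement law: λ_max = b/T = (2.898×10⁻³ m·K)/(2.725 K) = 1.063×10⁻³ m.
That is 1.06 mm, in the microwave range.

λ_max ≈ 1.06 mm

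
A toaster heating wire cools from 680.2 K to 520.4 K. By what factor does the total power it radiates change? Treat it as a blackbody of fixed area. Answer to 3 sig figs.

P₂/P₁ ≈ 0.343

P ∝ T⁴, so P₂/P₁ = (T₂/T₁)⁴ = (520.4/680.2)⁴ = (0.765069)⁴ = 0.343.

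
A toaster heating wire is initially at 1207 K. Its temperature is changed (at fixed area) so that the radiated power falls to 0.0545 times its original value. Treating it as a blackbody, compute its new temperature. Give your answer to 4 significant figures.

P ∝ T⁴, so T₂/T₁ = (P₂/P₁)^(1/4) = (0.0545)^(1/4) = 0.483169.
T₂ = 1207 × 0.483169 = 583.2 K.

T₂ ≈ 583.2 K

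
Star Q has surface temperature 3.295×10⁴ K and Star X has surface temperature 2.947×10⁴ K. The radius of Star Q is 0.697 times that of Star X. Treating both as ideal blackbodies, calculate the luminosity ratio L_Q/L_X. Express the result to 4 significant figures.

L_Q/L_X ≈ 0.7592

L ∝ R²T⁴, so L_Q/L_X = (R_Q/R_X)²(T_Q/T_X)⁴ = (0.697)² × (3.295×10⁴/2.947×10⁴)⁴ = 0.485809 × 1.56279 = 0.7592.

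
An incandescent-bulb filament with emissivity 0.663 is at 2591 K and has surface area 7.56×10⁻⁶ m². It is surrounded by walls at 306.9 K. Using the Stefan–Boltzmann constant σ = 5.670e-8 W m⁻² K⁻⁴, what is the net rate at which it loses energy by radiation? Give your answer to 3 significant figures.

Net loss ≈ 12.8 W

Area A = 7.56×10⁻⁶ m².
Net radiated power P_net = εσA(T⁴ − T₀⁴) = 0.663×5.670×10⁻⁸×7.56×10⁻⁶×(2591⁴ − 306.9⁴).
T⁴ − T₀⁴ = 4.50681×10¹³ − 8.87131×10⁹ = 4.50592×10¹³ K⁴, so P_net = 12.8 W.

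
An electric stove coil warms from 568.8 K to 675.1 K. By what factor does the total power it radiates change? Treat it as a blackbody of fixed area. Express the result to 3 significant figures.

P₂/P₁ ≈ 1.98

P ∝ T⁴, so P₂/P₁ = (T₂/T₁)⁴ = (675.1/568.8)⁴ = (1.18688)⁴ = 1.98.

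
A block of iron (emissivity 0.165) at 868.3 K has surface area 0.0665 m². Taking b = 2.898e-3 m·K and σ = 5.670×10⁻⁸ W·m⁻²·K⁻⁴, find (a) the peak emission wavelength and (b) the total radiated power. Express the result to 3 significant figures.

λ_max ≈ 3.34 μm; P ≈ 354 W

(a) λ_max = b/T = 2.898×10⁻³/868.3 = 3.338×10⁻⁶ m = 3.34 μm.
Area A = 0.0665 m².
(b) P = εσAT⁴ = 0.165×5.670×10⁻⁸×0.0665×(868.3)⁴ = 354 W.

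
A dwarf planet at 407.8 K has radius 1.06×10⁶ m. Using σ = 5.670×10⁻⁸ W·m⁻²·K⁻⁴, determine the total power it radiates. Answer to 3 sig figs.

Surface area A = 4πR² = 4π(1.06×10⁶ m)² = 1.41196×10¹³ m².
P = σAT⁴ = 5.670×10⁻⁸ × 1.41196×10¹³ × (407.8)⁴ = 2.21×10¹⁶ W.

P ≈ 2.21×10¹⁶ W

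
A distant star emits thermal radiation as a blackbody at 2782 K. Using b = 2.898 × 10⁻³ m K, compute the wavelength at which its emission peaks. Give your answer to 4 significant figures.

λ_max ≈ 1.042 μm

Wien's displacement law: λ_max = b/T = (2.898×10⁻³ m·K)/(2782 K) = 1.0417×10⁻⁶ m.
That is 1.042 μm, in the infrared range.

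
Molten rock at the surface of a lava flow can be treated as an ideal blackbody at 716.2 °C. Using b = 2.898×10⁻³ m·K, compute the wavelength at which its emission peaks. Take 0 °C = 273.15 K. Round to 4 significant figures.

λ_max ≈ 2.929 μm

T = 716.2 °C + 273.15 = 989.35 K.
Wien's displacement law: λ_max = b/T = (2.898×10⁻³ m·K)/(989.35 K) = 2.9292×10⁻⁶ m.
That is 2.929 μm, in the infrared range.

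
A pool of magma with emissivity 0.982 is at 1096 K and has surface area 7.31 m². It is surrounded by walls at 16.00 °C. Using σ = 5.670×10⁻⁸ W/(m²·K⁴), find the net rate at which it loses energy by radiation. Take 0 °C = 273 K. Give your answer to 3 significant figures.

Net loss ≈ 5.84×10⁵ W

Surroundings: T = 16.00 °C + 273 = 289.00 K.
Area A = 7.31 m².
Net radiated power P_net = εσA(T⁴ − T₀⁴) = 0.982×5.670×10⁻⁸×7.31×(1096⁴ − 289.00⁴).
T⁴ − T₀⁴ = 1.44292×10¹² − 6.97576×10⁹ = 1.43594×10¹² K⁴, so P_net = 5.84×10⁵ W.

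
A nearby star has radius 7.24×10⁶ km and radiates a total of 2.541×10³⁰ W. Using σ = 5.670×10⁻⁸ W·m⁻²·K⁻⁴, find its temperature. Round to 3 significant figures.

T ≈ 1.62×10⁴ K

Surface area A = 4πR² = 4π(7.24×10⁹ m)² = 6.58699×10²⁰ m².
P = σAT⁴ ⇒ T = (P/(σA))^(1/4) = (2.541×10³⁰/(5.670×10⁻⁸×6.58699×10²⁰))^(1/4) = 1.62×10⁴ K.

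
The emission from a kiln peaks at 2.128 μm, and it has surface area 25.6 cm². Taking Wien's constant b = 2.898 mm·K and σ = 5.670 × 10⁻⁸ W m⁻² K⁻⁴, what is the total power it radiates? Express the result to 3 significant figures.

Wien's law: T = b/λ_max = 2.898×10⁻³/2.128×10⁻⁶ = 1361.84 K.
Area A = 25.6 cm² = 2.56×10⁻³ m².
Then P = σAT⁴ = 5.670×10⁻⁸×2.56×10⁻³×(1361.84)⁴ = 499 W.

P ≈ 499 W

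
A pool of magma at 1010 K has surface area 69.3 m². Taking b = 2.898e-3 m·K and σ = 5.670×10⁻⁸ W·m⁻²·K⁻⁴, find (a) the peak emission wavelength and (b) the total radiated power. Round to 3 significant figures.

(a) λ_max = b/T = 2.898×10⁻³/1010 = 2.869×10⁻⁶ m = 2.87 μm.
Area A = 69.3 m².
(b) P = σAT⁴ = 5.670×10⁻⁸×69.3×(1010)⁴ = 4.09×10⁶ W.

λ_max ≈ 2.87 μm; P ≈ 4.09×10⁶ W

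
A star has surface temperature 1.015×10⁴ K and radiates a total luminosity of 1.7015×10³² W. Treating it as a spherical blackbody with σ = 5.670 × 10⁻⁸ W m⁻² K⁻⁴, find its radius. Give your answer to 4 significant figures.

R ≈ 1.500×10¹¹ m

L = 4πR²σT⁴ ⇒ R = √(L/(4πσT⁴)).
σT⁴ = 6.01793×10⁸ W/m², so R = √(1.7015×10³²/(4π×6.01793×10⁸)) = 1.500×10¹¹ m.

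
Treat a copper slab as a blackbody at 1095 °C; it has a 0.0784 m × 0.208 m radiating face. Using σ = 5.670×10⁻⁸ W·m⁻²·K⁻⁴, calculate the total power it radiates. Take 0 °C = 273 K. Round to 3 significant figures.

T = 1095 °C + 273 = 1368 K.
Area A = 0.0784 × 0.208 = 0.0163072 m².
P = σAT⁴ = 5.670×10⁻⁸ × 0.0163072 × (1368)⁴ = 3.24×10³ W.

P ≈ 3.24×10³ W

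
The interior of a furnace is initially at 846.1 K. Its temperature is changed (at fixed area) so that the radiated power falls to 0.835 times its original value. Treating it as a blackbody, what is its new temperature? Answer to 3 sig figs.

T₂ ≈ 809 K

P ∝ T⁴, so T₂/T₁ = (P₂/P₁)^(1/4) = (0.835)^(1/4) = 0.955920.
T₂ = 846.1 × 0.955920 = 809 K.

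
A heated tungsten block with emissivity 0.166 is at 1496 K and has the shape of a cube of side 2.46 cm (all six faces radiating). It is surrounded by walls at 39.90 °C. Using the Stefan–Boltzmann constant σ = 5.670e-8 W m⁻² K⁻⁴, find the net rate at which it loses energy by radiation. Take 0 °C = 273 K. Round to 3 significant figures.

Net loss ≈ 171 W

Surroundings: T = 39.90 °C + 273 = 312.90 K.
Area A = 6s² = 6×(0.0246 m)² = 3.63096×10⁻³ m².
Net radiated power P_net = εσA(T⁴ − T₀⁴) = 0.166×5.670×10⁻⁸×3.63096×10⁻³×(1496⁴ − 312.90⁴).
T⁴ − T₀⁴ = 5.00872×10¹² − 9.58567×10⁹ = 4.99913×10¹² K⁴, so P_net = 171 W.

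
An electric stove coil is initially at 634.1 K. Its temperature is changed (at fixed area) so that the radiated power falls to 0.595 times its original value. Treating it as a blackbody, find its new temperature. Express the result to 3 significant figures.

T₂ ≈ 557 K

P ∝ T⁴, so T₂/T₁ = (P₂/P₁)^(1/4) = (0.595)^(1/4) = 0.878272.
T₂ = 634.1 × 0.878272 = 557 K.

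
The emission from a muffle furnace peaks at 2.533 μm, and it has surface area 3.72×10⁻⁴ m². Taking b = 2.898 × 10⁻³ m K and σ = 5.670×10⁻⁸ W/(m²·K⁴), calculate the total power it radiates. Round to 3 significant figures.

Wien's law: T = b/λ_max = 2.898×10⁻³/2.533×10⁻⁶ = 1144.10 K.
Area A = 3.72×10⁻⁴ m².
Then P = σAT⁴ = 5.670×10⁻⁸×3.72×10⁻⁴×(1144.10)⁴ = 36.1 W.

P ≈ 36.1 W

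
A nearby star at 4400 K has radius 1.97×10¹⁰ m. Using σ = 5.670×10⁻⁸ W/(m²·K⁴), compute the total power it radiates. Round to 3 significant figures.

P ≈ 1.04×10²⁹ W

Surface area A = 4πR² = 4π(1.97×10¹⁰ m)² = 4.87688×10²¹ m².
P = σAT⁴ = 5.670×10⁻⁸ × 4.87688×10²¹ × (4400)⁴ = 1.04×10²⁹ W.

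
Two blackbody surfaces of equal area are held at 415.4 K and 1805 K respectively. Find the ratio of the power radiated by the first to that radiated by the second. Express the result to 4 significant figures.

P₁/P₂ ≈ 2.805×10⁻³

With equal areas, P₁/P₂ = (T₁/T₂)⁴ = (415.4/1805)⁴ = 2.805×10⁻³.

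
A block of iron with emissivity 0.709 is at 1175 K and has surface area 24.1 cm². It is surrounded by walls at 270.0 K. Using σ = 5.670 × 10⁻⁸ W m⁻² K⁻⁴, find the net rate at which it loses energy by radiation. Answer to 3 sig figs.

Net loss ≈ 184 W

Area A = 24.1 cm² = 2.41×10⁻³ m².
Net radiated power P_net = εσA(T⁴ − T₀⁴) = 0.709×5.670×10⁻⁸×2.41×10⁻³×(1175⁴ − 270.0⁴).
T⁴ − T₀⁴ = 1.90613×10¹² − 5.31441×10⁹ = 1.90082×10¹² K⁴, so P_net = 184 W.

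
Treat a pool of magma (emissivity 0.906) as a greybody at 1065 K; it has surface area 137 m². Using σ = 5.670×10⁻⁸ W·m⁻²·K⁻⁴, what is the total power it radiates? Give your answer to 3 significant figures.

Area A = 137 m².
P = εσAT⁴ = 0.906 × 5.670×10⁻⁸ × 137 × (1065)⁴ = 9.05×10⁶ W.

P ≈ 9.05×10⁶ W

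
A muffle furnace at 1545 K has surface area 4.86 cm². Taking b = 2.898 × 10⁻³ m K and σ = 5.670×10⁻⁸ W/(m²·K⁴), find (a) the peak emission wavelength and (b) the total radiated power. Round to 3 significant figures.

(a) λ_max = b/T = 2.898×10⁻³/1545 = 1.876×10⁻⁶ m = 1.88 μm.
Area A = 4.86 cm² = 4.86×10⁻⁴ m².
(b) P = σAT⁴ = 5.670×10⁻⁸×4.86×10⁻⁴×(1545)⁴ = 157 W.

λ_max ≈ 1.88 μm; P ≈ 157 W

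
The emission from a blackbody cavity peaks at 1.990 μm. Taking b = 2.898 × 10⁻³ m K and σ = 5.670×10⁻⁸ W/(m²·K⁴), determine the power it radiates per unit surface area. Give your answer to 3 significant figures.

Wien's law: T = b/λ_max = 2.898×10⁻³/1.990×10⁻⁶ = 1456.28 K.
Then I = σT⁴ = 5.670×10⁻⁸×(1456.28)⁴ = 2.55×10⁵ W/m².

I ≈ 2.55×10⁵ W/m²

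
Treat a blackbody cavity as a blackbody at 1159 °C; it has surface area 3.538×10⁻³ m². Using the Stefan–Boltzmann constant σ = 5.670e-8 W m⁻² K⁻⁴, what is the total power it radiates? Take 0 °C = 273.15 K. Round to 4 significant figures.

P ≈ 843.9 W

T = 1159 °C + 273.15 = 1432.15 K.
Area A = 3.538×10⁻³ m².
P = σAT⁴ = 5.670×10⁻⁸ × 3.538×10⁻³ × (1432.15)⁴ = 843.9 W.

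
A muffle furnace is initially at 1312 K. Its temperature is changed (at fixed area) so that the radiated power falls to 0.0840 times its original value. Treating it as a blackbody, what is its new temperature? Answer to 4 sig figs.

P ∝ T⁴, so T₂/T₁ = (P₂/P₁)^(1/4) = (0.0840)^(1/4) = 0.538356.
T₂ = 1312 × 0.538356 = 706.3 K.

T₂ ≈ 706.3 K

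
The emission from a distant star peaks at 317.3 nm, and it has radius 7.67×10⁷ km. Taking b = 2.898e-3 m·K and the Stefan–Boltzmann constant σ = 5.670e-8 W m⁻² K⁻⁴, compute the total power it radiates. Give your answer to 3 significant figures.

Wien's law: T = b/λ_max = 2.898×10⁻³/3.173×10⁻⁷ = 9133.31 K.
Surface area A = 4πR² = 4π(7.67×10¹⁰ m)² = 7.39266×10²² m².
Then P = σAT⁴ = 5.670×10⁻⁸×7.39266×10²²×(9133.31)⁴ = 2.92×10³¹ W.

P ≈ 2.92×10³¹ W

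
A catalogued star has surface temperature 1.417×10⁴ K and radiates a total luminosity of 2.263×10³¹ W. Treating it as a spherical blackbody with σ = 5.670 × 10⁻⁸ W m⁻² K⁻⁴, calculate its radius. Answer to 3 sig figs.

R ≈ 2.81×10¹⁰ m

L = 4πR²σT⁴ ⇒ R = √(L/(4πσT⁴)).
σT⁴ = 2.28593×10⁹ W/m², so R = √(2.263×10³¹/(4π×2.28593×10⁹)) = 2.81×10¹⁰ m.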